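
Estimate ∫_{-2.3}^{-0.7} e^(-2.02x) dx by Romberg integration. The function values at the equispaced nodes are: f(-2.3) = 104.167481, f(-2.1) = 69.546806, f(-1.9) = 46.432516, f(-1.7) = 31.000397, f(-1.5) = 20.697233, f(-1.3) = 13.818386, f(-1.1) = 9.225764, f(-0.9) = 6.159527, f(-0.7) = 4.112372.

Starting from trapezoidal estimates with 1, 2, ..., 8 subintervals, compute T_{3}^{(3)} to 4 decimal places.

T_{0}^{(0)} (trapezoid, 1 panel, h=1.6000): 86.623882
T_{1}^{(0)} (trapezoid, 2 panels, h=0.8000): 59.869728
T_{2}^{(0)} (trapezoid, 4 panels, h=0.4000): 52.198176
T_{3}^{(0)} (trapezoid, 8 panels, h=0.2000): 50.204111
T_{1}^{(1)} = 59.869728 + (59.869728 − 86.623882)/3 = 50.951677
T_{2}^{(1)} = 52.198176 + (52.198176 − 59.869728)/3 = 49.640992
T_{3}^{(1)} = 50.204111 + (50.204111 − 52.198176)/3 = 49.539423
T_{2}^{(2)} = 49.640992 + (49.640992 − 50.951677)/15 = 49.553613
T_{3}^{(2)} = 49.539423 + (49.539423 − 49.640992)/15 = 49.532652
T_{3}^{(3)} = 49.532652 + (49.532652 − 49.553613)/63 = 49.532319

49.5323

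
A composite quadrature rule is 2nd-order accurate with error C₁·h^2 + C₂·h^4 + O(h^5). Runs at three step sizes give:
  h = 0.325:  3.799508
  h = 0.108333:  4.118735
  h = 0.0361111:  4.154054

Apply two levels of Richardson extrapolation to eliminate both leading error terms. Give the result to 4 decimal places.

4.1585

First eliminate the h^2 term (factor 3^2 = 9):
  B₁ = (9·4.118735 − 3.799508)/8 = 4.158638
  B₂ = (9·4.154054 − 4.118735)/8 = 4.158469
Then eliminate the h^4 term (factor 3^4 = 81):
  (81·4.158469 − 4.158638)/80 = 4.158467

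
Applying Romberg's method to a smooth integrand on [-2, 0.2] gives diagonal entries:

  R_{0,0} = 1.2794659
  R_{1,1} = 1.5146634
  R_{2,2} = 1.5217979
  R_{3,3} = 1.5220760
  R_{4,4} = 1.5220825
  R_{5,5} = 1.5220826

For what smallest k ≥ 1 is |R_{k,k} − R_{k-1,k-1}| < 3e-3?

k = 3

|R_{1,1} − R_{0,0}| = 0.2351975 ≥ 3e-3
|R_{2,2} − R_{1,1}| = 0.0071345 ≥ 3e-3
|R_{3,3} − R_{2,2}| = 0.0002781 < 3e-3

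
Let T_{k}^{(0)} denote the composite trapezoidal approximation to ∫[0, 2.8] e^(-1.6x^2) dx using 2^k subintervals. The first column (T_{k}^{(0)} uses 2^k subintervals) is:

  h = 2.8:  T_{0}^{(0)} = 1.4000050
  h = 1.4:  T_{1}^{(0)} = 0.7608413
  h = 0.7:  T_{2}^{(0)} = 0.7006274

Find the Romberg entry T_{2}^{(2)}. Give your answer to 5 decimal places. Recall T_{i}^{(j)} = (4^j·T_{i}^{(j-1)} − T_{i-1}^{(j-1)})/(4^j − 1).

T_{1}^{(1)} = 0.7608413 + (0.7608413 − 1.4000050)/3 = 0.5477867
T_{2}^{(1)} = (4·0.7006274 − 0.7608413) / 3 = 0.6805561
T_{2}^{(2)} = (16·0.6805561 − 0.5477867) / 15 = 0.6894074

0.68941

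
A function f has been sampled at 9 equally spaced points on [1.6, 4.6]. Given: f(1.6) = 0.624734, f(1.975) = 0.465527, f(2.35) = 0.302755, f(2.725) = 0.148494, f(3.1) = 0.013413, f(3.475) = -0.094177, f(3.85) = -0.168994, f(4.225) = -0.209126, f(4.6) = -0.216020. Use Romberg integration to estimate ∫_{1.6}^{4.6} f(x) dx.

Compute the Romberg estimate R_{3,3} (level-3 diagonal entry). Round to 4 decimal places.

0.2433

R_{0,0} (trapezoid, 1 panel, h=3.0000): 0.613071
R_{1,0} (trapezoid, 2 panels, h=1.5000): 0.326655
R_{2,0} (trapezoid, 4 panels, h=0.7500): 0.263648
R_{3,0} (trapezoid, 8 panels, h=0.3750): 0.248343
R_{1,1} = 0.326655 + (0.326655 − 0.613071)/3 = 0.231183
R_{2,1} = 0.263648 + (0.263648 − 0.326655)/3 = 0.242646
R_{3,1} = 0.248343 + (0.248343 − 0.263648)/3 = 0.243241
R_{2,2} = 0.242646 + (0.242646 − 0.231183)/15 = 0.243410
R_{3,2} = 0.243241 + (0.243241 − 0.242646)/15 = 0.243281
R_{3,3} = 0.243281 + (0.243281 − 0.243410)/63 = 0.243279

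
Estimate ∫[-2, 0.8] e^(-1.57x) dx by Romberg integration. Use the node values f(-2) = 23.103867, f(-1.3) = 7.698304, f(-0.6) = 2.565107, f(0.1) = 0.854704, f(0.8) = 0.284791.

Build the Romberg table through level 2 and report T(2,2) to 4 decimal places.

T(0,0) (trapezoid, 1 panel, h=2.8000): 32.744121
T(1,0) (trapezoid, 2 panels, h=1.4000): 19.963210
T(2,0) (trapezoid, 4 panels, h=0.7000): 15.968711
T(1,1) = 19.963210 + (19.963210 − 32.744121)/3 = 15.702906
T(2,1) = 15.968711 + (15.968711 − 19.963210)/3 = 14.637211
T(2,2) = 14.637211 + (14.637211 − 15.702906)/15 = 14.566165

14.5662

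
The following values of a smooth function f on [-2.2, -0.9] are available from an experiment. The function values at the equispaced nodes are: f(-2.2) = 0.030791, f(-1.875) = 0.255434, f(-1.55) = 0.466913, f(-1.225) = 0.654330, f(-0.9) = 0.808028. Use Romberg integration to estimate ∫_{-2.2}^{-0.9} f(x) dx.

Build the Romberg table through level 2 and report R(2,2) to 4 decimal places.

R(0,0) (trapezoid, 1 panel, h=1.3000): 0.545232
R(1,0) (trapezoid, 2 panels, h=0.6500): 0.576110
R(2,0) (trapezoid, 4 panels, h=0.3250): 0.583728
R(1,1) = 0.576110 + (0.576110 − 0.545232)/3 = 0.586403
R(2,1) = 0.583728 + (0.583728 − 0.576110)/3 = 0.586267
R(2,2) = 0.586267 + (0.586267 − 0.586403)/15 = 0.586258

0.5863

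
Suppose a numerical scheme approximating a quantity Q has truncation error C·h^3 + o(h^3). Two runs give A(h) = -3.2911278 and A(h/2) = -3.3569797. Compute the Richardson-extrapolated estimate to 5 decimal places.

-3.36639

The leading error scales as h^3; refining by a factor of 2 reduces it by 2^3 = 8.
Extrapolated value = (8·A(h/2) − A(h)) / (8 − 1)
= (8·(-3.3569797) − (-3.2911278)) / 7
= -23.5647098 / 7 = -3.3663871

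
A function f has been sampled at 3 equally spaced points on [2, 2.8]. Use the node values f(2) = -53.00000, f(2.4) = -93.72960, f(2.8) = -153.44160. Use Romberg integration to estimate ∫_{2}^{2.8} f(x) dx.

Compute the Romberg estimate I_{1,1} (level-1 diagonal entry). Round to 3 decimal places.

I_{0,0} (trapezoid, 1 panel, h=0.8000): -82.57664
I_{1,0} (trapezoid, 2 panels, h=0.4000): -78.78016
I_{1,1} = -78.78016 + (-78.78016 − (-82.57664))/3 = -77.51467

-77.515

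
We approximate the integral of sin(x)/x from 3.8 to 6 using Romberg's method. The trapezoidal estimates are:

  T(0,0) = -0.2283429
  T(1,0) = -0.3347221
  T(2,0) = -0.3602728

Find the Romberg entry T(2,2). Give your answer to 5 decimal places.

T(1,1) = -0.3347221 + (-0.3347221 − (-0.2283429))/3 = -0.3701818
T(2,1) = -0.3602728 + (-0.3602728 − (-0.3347221))/3 = -0.3687897
T(2,2) = -0.3687897 + (-0.3687897 − (-0.3701818))/15 = -0.3686969

-0.36870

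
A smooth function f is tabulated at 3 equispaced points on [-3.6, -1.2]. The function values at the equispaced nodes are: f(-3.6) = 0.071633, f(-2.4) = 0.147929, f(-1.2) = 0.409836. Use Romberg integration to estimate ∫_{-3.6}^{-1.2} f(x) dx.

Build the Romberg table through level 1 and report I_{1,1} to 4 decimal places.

I_{0,0} (trapezoid, 1 panel, h=2.4000): 0.577763
I_{1,0} (trapezoid, 2 panels, h=1.2000): 0.466396
I_{1,1} = 0.466396 + (0.466396 − 0.577763)/3 = 0.429274

0.4293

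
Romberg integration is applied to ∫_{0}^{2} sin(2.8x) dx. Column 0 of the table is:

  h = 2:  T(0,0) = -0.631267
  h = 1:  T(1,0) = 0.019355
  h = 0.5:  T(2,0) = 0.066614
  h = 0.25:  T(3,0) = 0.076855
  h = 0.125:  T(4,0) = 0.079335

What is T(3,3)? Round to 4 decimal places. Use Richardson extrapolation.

0.0803

Richardson extrapolation on the trapezoidal column (denominator 4−1=3):
T(1,1) = (4·0.019355 − (-0.631267)) / 3 = 0.236229
T(2,1) = (4·0.066614 − 0.019355) / 3 = 0.082367
T(3,1) = (4·0.076855 − 0.066614) / 3 = 0.080269
T(2,2) = 0.082367 + (0.082367 − 0.236229)/15 = 0.072110
T(3,2) = (16·0.080269 − 0.082367) / 15 = 0.080129
T(3,3) = (64·0.080129 − 0.072110) / 63 = 0.080256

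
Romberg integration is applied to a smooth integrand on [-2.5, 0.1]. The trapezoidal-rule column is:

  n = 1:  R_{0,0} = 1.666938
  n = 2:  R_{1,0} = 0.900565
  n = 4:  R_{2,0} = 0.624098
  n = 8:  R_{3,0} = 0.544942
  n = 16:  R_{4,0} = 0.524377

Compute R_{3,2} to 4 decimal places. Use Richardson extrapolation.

R_{2,1} = 0.624098 + (0.624098 − 0.900565)/3 = 0.531942
R_{3,1} = 0.544942 + (0.544942 − 0.624098)/3 = 0.518557
R_{3,2} = (16·0.518557 − 0.531942) / 15 = 0.517665

0.5177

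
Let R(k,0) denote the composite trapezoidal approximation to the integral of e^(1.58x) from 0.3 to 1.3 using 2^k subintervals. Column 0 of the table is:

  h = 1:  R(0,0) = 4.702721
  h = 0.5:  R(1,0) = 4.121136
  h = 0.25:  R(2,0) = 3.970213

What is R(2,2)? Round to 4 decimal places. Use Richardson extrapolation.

3.9194

R(1,1) = (4·4.121136 − 4.702721) / 3 = 3.927274
R(2,1) = 3.970213 + (3.970213 − 4.121136)/3 = 3.919905
R(2,2) = (16·3.919905 − 3.927274) / 15 = 3.919414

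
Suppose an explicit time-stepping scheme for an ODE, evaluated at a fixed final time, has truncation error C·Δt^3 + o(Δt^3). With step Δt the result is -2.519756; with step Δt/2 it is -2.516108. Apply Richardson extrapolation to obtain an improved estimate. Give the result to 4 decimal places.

Extrapolated value = (8·A(Δt/2) − A(Δt)) / (8 − 1)
= (8·(-2.516108) − (-2.519756)) / 7
= -17.609108 / 7 = -2.515587

-2.5156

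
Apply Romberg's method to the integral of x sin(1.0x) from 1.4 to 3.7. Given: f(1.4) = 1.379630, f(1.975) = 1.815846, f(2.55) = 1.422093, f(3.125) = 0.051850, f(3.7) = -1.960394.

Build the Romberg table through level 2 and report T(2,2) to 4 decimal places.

T(0,0) (trapezoid, 1 panel, h=2.3000): -0.667879
T(1,0) (trapezoid, 2 panels, h=1.1500): 1.301468
T(2,0) (trapezoid, 4 panels, h=0.5750): 1.724659
T(1,1) = 1.301468 + (1.301468 − (-0.667879))/3 = 1.957917
T(2,1) = 1.724659 + (1.724659 − 1.301468)/3 = 1.865723
T(2,2) = 1.865723 + (1.865723 − 1.957917)/15 = 1.859577

1.8596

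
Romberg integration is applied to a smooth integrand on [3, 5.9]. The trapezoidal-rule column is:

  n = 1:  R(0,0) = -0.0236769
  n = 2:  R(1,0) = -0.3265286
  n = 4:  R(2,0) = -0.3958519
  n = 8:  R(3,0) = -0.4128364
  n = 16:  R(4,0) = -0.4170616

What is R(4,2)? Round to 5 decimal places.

Richardson extrapolation on the trapezoidal column (denominator 4−1=3):
R(3,1) = -0.4128364 + (-0.4128364 − (-0.3958519))/3 = -0.4184979
R(4,1) = -0.4170616 + (-0.4170616 − (-0.4128364))/3 = -0.4184700
R(4,2) = (16·(-0.4184700) − (-0.4184979)) / 15 = -0.4184681
(Column j=1 coincides with Simpson's rule on the same nodes.)

-0.41847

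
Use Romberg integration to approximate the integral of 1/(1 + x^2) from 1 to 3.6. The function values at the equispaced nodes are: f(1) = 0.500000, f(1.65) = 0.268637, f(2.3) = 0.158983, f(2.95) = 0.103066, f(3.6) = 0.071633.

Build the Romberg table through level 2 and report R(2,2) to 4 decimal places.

0.5143

R(0,0) (trapezoid, 1 panel, h=2.6000): 0.743123
R(1,0) (trapezoid, 2 panels, h=1.3000): 0.578239
R(2,0) (trapezoid, 4 panels, h=0.6500): 0.530727
R(1,1) = 0.578239 + (0.578239 − 0.743123)/3 = 0.523278
R(2,1) = 0.530727 + (0.530727 − 0.578239)/3 = 0.514890
R(2,2) = 0.514890 + (0.514890 − 0.523278)/15 = 0.514331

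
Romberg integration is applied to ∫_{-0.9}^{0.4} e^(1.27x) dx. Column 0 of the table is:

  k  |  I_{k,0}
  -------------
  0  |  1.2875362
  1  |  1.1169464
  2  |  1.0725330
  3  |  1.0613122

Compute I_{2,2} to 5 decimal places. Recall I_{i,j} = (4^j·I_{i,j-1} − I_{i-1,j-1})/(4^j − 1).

Richardson extrapolation on the trapezoidal column (denominator 4−1=3):
I_{1,1} = 1.1169464 + (1.1169464 − 1.2875362)/3 = 1.0600831
I_{2,1} = 1.0725330 + (1.0725330 − 1.1169464)/3 = 1.0577285
I_{2,2} = (16·1.0577285 − 1.0600831) / 15 = 1.0575715
(Column j=1 coincides with Simpson's rule on the same nodes.)

1.05757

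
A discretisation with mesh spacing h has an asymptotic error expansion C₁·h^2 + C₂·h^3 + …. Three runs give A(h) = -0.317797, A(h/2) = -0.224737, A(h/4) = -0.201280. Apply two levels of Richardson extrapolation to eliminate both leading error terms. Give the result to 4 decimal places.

First eliminate the h^2 term (factor 2^2 = 4):
  B₁ = (4·(-0.224737) − (-0.317797))/3 = -0.193717
  B₂ = (4·(-0.201280) − (-0.224737))/3 = -0.193461
Then eliminate the h^3 term (factor 2^3 = 8):
  (8·(-0.193461) − (-0.193717))/7 = -0.193424

-0.1934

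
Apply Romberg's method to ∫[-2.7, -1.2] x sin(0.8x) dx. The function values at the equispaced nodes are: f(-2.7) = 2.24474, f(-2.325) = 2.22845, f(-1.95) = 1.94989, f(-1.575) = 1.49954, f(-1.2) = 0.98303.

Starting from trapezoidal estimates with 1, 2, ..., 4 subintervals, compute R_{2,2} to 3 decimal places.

2.755

R_{0,0} (trapezoid, 1 panel, h=1.5000): 2.42083
R_{1,0} (trapezoid, 2 panels, h=0.7500): 2.67283
R_{2,0} (trapezoid, 4 panels, h=0.3750): 2.73441
R_{1,1} = 2.67283 + (2.67283 − 2.42083)/3 = 2.75683
R_{2,1} = 2.73441 + (2.73441 − 2.67283)/3 = 2.75494
R_{2,2} = 2.75494 + (2.75494 − 2.75683)/15 = 2.75481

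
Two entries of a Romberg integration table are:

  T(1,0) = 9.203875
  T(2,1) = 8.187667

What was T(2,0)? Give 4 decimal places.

From T(2,1) = (4·T(2,0) − T(1,0))/3, solve for T(2,0):
4·T(2,0) = 3·8.187667 + 9.203875 = 33.766876
T(2,0) = 8.441719

8.4417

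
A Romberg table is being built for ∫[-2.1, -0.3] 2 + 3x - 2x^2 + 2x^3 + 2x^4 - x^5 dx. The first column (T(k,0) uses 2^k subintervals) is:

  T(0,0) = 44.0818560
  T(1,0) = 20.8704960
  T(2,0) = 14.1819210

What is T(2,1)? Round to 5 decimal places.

T(2,1) = (4·14.1819210 − 20.8704960) / 3 = 11.9523960
(Column j=1 coincides with Simpson's rule on the same nodes.)

11.95240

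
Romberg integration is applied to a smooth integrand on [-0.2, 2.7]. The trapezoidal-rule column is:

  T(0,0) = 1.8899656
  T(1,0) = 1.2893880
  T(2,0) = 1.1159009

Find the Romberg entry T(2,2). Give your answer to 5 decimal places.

T(1,1) = (4·1.2893880 − 1.8899656) / 3 = 1.0891955
T(2,1) = (4·1.1159009 − 1.2893880) / 3 = 1.0580719
T(2,2) = (16·1.0580719 − 1.0891955) / 15 = 1.0559970

1.05600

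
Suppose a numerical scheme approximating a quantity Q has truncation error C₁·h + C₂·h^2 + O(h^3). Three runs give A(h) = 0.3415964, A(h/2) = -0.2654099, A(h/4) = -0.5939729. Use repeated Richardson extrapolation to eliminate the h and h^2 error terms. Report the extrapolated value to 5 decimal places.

First eliminate the h term (factor 2^1 = 2):
  B₁ = (2·(-0.2654099) − 0.3415964)/1 = -0.8724162
  B₂ = (2·(-0.5939729) − (-0.2654099))/1 = -0.9225359
Then eliminate the h^2 term (factor 2^2 = 4):
  (4·(-0.9225359) − (-0.8724162))/3 = -0.9392425

-0.93924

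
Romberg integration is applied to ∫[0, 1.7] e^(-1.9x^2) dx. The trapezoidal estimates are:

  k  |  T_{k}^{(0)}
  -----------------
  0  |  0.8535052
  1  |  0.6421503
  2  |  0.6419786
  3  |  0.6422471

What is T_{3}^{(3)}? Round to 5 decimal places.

0.64230

Richardson extrapolation on the trapezoidal column (denominator 4−1=3):
T_{1}^{(1)} = 0.6421503 + (0.6421503 − 0.8535052)/3 = 0.5716987
T_{2}^{(1)} = (4·0.6419786 − 0.6421503) / 3 = 0.6419214
T_{3}^{(1)} = 0.6422471 + (0.6422471 − 0.6419786)/3 = 0.6423366
T_{2}^{(2)} = (16·0.6419214 − 0.5716987) / 15 = 0.6466029
T_{3}^{(2)} = (16·0.6423366 − 0.6419214) / 15 = 0.6423643
T_{3}^{(3)} = 0.6423643 + (0.6423643 − 0.6466029)/63 = 0.6422970
(Column j=1 coincides with Simpson's rule on the same nodes.)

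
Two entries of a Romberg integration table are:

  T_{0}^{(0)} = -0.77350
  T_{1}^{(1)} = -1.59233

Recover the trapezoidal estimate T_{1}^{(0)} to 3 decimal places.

From T_{1}^{(1)} = (4·T_{1}^{(0)} − T_{0}^{(0)})/3, solve for T_{1}^{(0)}:
4·T_{1}^{(0)} = 3·(-1.59233) + (-0.77350) = -5.55049
T_{1}^{(0)} = -1.38762

-1.388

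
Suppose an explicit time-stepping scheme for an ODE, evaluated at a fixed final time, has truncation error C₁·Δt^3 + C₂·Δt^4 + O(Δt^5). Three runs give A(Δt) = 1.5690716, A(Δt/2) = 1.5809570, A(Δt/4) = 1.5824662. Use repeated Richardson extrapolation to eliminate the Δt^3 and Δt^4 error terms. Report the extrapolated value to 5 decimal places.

1.58268

First eliminate the Δt^3 term (factor 2^3 = 8):
  B₁ = (8·1.5809570 − 1.5690716)/7 = 1.5826549
  B₂ = (8·1.5824662 − 1.5809570)/7 = 1.5826818
Then eliminate the Δt^4 term (factor 2^4 = 16):
  (16·1.5826818 − 1.5826549)/15 = 1.5826836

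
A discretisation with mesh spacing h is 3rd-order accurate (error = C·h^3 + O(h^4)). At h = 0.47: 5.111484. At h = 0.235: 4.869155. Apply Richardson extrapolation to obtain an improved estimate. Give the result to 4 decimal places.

The leading error scales as h^3; refining by a factor of 2 reduces it by 2^3 = 8.
Extrapolated value = (8·A(h/2) − A(h)) / (8 − 1)
= (8·4.869155 − 5.111484) / 7
= 33.841756 / 7 = 4.834537

4.8345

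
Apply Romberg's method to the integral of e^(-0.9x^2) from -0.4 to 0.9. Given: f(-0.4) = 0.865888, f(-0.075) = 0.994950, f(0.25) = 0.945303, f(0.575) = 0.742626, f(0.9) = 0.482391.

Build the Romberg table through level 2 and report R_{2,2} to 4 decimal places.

R_{0,0} (trapezoid, 1 panel, h=1.3000): 0.876381
R_{1,0} (trapezoid, 2 panels, h=0.6500): 1.052638
R_{2,0} (trapezoid, 4 panels, h=0.3250): 1.091031
R_{1,1} = 1.052638 + (1.052638 − 0.876381)/3 = 1.111390
R_{2,1} = 1.091031 + (1.091031 − 1.052638)/3 = 1.103829
R_{2,2} = 1.103829 + (1.103829 − 1.111390)/15 = 1.103325

1.1033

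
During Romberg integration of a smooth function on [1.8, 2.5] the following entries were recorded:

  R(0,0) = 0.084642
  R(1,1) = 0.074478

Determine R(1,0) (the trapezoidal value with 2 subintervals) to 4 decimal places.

From R(1,1) = (4·R(1,0) − R(0,0))/3, solve for R(1,0):
4·R(1,0) = 3·0.074478 + 0.084642 = 0.308076
R(1,0) = 0.077019

0.0770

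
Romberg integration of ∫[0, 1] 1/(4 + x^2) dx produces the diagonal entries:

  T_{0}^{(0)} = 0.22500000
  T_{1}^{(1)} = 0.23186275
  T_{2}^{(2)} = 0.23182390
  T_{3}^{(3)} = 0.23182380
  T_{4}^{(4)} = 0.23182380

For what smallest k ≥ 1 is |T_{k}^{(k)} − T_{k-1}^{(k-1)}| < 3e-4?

k = 2

|T_{1}^{(1)} − T_{0}^{(0)}| = 0.00686275 ≥ 3e-4
|T_{2}^{(2)} − T_{1}^{(1)}| = 0.00003885 < 3e-4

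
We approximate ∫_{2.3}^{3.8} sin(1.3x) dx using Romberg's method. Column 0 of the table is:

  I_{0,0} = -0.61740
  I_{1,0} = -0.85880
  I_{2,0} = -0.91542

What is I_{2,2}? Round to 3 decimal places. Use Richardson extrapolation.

Richardson extrapolation on the trapezoidal column (denominator 4−1=3):
I_{1,1} = (4·(-0.85880) − (-0.61740)) / 3 = -0.93927
I_{2,1} = (4·(-0.91542) − (-0.85880)) / 3 = -0.93429
I_{2,2} = -0.93429 + (-0.93429 − (-0.93927))/15 = -0.93396
(Column j=1 coincides with Simpson's rule on the same nodes.)

-0.934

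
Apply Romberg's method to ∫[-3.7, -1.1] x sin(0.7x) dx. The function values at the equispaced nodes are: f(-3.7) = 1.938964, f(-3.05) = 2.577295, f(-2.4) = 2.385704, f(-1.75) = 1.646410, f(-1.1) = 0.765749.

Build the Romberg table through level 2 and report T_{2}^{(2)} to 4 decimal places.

T_{0}^{(0)} (trapezoid, 1 panel, h=2.6000): 3.516127
T_{1}^{(0)} (trapezoid, 2 panels, h=1.3000): 4.859479
T_{2}^{(0)} (trapezoid, 4 panels, h=0.6500): 5.175148
T_{1}^{(1)} = 4.859479 + (4.859479 − 3.516127)/3 = 5.307263
T_{2}^{(1)} = 5.175148 + (5.175148 − 4.859479)/3 = 5.280371
T_{2}^{(2)} = 5.280371 + (5.280371 − 5.307263)/15 = 5.278578

5.2786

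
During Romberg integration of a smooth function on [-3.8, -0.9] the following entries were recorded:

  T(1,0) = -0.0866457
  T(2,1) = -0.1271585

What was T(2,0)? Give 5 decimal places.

-0.11703

From T(2,1) = (4·T(2,0) − T(1,0))/3, solve for T(2,0):
4·T(2,0) = 3·(-0.1271585) + (-0.0866457) = -0.4681212
T(2,0) = -0.1170303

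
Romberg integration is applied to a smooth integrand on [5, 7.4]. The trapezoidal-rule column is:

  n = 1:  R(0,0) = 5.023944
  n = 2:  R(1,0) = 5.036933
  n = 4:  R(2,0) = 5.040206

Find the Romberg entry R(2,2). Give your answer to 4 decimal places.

5.0413

R(1,1) = (4·5.036933 − 5.023944) / 3 = 5.041263
R(2,1) = 5.040206 + (5.040206 − 5.036933)/3 = 5.041297
R(2,2) = 5.041297 + (5.041297 − 5.041263)/15 = 5.041299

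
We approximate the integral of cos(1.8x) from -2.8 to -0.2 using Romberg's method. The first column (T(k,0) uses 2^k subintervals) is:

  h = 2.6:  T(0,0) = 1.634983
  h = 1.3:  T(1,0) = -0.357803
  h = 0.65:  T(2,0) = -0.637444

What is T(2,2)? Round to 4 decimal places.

T(1,1) = -0.357803 + (-0.357803 − 1.634983)/3 = -1.022065
T(2,1) = -0.637444 + (-0.637444 − (-0.357803))/3 = -0.730658
T(2,2) = -0.730658 + (-0.730658 − (-1.022065))/15 = -0.711231

-0.7112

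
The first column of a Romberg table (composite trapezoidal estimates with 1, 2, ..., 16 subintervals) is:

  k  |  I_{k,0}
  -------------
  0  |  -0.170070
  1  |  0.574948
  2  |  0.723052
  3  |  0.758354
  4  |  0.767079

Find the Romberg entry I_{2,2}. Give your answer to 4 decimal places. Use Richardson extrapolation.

Richardson extrapolation on the trapezoidal column (denominator 4−1=3):
I_{1,1} = (4·0.574948 − (-0.170070)) / 3 = 0.823287
I_{2,1} = (4·0.723052 − 0.574948) / 3 = 0.772420
I_{2,2} = (16·0.772420 − 0.823287) / 15 = 0.769029

0.7690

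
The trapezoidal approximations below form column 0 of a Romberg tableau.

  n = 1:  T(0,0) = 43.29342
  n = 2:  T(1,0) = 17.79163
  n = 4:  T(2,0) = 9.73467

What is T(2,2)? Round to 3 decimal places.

6.900

T(1,1) = (4·17.79163 − 43.29342) / 3 = 9.29103
T(2,1) = (4·9.73467 − 17.79163) / 3 = 7.04902
T(2,2) = 7.04902 + (7.04902 − 9.29103)/15 = 6.89955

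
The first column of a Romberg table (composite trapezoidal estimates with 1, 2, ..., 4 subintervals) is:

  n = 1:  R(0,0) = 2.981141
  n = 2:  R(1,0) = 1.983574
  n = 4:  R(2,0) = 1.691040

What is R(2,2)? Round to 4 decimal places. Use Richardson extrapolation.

Richardson extrapolation on the trapezoidal column (denominator 4−1=3):
R(1,1) = (4·1.983574 − 2.981141) / 3 = 1.651052
R(2,1) = 1.691040 + (1.691040 − 1.983574)/3 = 1.593529
R(2,2) = (16·1.593529 − 1.651052) / 15 = 1.589694

1.5897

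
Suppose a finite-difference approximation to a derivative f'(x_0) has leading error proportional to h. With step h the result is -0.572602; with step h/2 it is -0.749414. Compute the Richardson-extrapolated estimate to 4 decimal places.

The leading error scales as h; refining by a factor of 2 reduces it by 2^1 = 2.
Extrapolated value = (2·A(h/2) − A(h)) / (2 − 1)
= (2·(-0.749414) − (-0.572602)) / 1
= -0.926226 / 1 = -0.926226

-0.9262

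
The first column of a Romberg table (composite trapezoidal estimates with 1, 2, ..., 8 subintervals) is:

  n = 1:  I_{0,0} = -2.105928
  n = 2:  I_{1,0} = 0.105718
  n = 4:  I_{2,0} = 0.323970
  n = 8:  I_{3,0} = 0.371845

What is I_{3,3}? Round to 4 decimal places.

0.3875

I_{1,1} = (4·0.105718 − (-2.105928)) / 3 = 0.842933
I_{2,1} = (4·0.323970 − 0.105718) / 3 = 0.396721
I_{3,1} = (4·0.371845 − 0.323970) / 3 = 0.387803
I_{2,2} = 0.396721 + (0.396721 − 0.842933)/15 = 0.366974
I_{3,2} = (16·0.387803 − 0.396721) / 15 = 0.387208
I_{3,3} = 0.387208 + (0.387208 − 0.366974)/63 = 0.387529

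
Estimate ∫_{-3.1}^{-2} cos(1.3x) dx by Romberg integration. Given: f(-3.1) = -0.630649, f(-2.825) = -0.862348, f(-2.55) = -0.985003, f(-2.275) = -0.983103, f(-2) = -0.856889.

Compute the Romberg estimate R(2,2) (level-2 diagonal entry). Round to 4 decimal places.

R(0,0) (trapezoid, 1 panel, h=1.1000): -0.818146
R(1,0) (trapezoid, 2 panels, h=0.5500): -0.950825
R(2,0) (trapezoid, 4 panels, h=0.2750): -0.982911
R(1,1) = -0.950825 + (-0.950825 − (-0.818146))/3 = -0.995051
R(2,1) = -0.982911 + (-0.982911 − (-0.950825))/3 = -0.993606
R(2,2) = -0.993606 + (-0.993606 − (-0.995051))/15 = -0.993510

-0.9935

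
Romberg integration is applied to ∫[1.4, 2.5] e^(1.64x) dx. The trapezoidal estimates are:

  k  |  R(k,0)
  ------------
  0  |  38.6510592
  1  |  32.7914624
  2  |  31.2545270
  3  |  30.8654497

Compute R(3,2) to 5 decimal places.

30.73533

Richardson extrapolation on the trapezoidal column (denominator 4−1=3):
R(2,1) = (4·31.2545270 − 32.7914624) / 3 = 30.7422152
R(3,1) = 30.8654497 + (30.8654497 − 31.2545270)/3 = 30.7357573
R(3,2) = 30.7357573 + (30.7357573 − 30.7422152)/15 = 30.7353268
(Column j=1 coincides with Simpson's rule on the same nodes.)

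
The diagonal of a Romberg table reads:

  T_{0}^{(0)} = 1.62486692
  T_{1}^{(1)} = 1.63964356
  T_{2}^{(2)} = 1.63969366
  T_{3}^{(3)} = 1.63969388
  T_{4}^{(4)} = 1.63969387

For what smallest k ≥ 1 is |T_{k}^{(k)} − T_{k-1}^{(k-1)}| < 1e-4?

k = 2

|T_{1}^{(1)} − T_{0}^{(0)}| = 0.01477664 ≥ 1e-4
|T_{2}^{(2)} − T_{1}^{(1)}| = 0.00005010 < 1e-4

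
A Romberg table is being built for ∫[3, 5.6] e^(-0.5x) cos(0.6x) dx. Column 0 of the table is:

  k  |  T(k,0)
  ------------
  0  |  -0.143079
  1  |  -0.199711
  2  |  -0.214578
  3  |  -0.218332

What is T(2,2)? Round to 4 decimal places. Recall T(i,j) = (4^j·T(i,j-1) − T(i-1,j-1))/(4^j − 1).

T(1,1) = (4·(-0.199711) − (-0.143079)) / 3 = -0.218588
T(2,1) = (4·(-0.214578) − (-0.199711)) / 3 = -0.219534
T(2,2) = -0.219534 + (-0.219534 − (-0.218588))/15 = -0.219597

-0.2196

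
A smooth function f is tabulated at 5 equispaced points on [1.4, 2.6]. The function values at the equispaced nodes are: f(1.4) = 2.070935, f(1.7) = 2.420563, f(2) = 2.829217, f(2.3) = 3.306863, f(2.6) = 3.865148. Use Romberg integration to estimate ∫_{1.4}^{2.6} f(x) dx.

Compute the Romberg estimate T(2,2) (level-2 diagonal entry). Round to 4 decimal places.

3.4504

T(0,0) (trapezoid, 1 panel, h=1.2000): 3.561650
T(1,0) (trapezoid, 2 panels, h=0.6000): 3.478355
T(2,0) (trapezoid, 4 panels, h=0.3000): 3.457405
T(1,1) = 3.478355 + (3.478355 − 3.561650)/3 = 3.450590
T(2,1) = 3.457405 + (3.457405 − 3.478355)/3 = 3.450422
T(2,2) = 3.450422 + (3.450422 − 3.450590)/15 = 3.450411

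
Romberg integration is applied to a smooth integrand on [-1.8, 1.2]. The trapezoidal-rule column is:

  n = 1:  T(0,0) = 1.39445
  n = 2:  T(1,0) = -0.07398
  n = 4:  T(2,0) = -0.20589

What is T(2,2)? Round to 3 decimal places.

-0.229

T(1,1) = (4·(-0.07398) − 1.39445) / 3 = -0.56346
T(2,1) = -0.20589 + (-0.20589 − (-0.07398))/3 = -0.24986
T(2,2) = (16·(-0.24986) − (-0.56346)) / 15 = -0.22895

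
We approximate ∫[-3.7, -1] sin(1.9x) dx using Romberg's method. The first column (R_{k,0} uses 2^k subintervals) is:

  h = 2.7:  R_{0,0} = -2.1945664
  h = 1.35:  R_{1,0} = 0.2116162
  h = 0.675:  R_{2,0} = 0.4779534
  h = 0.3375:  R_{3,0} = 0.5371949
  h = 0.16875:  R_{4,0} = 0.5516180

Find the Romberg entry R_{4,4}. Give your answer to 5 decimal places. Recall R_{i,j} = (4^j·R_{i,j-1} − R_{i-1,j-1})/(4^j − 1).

R_{1,1} = (4·0.2116162 − (-2.1945664)) / 3 = 1.0136771
R_{2,1} = (4·0.4779534 − 0.2116162) / 3 = 0.5667325
R_{3,1} = (4·0.5371949 − 0.4779534) / 3 = 0.5569421
R_{4,1} = (4·0.5516180 − 0.5371949) / 3 = 0.5564257
R_{2,2} = (16·0.5667325 − 1.0136771) / 15 = 0.5369362
R_{3,2} = 0.5569421 + (0.5569421 − 0.5667325)/15 = 0.5562894
R_{4,2} = 0.5564257 + (0.5564257 − 0.5569421)/15 = 0.5563913
R_{3,3} = 0.5562894 + (0.5562894 − 0.5369362)/63 = 0.5565966
R_{4,3} = 0.5563913 + (0.5563913 − 0.5562894)/63 = 0.5563929
R_{4,4} = (256·0.5563929 − 0.5565966) / 255 = 0.5563921

0.55639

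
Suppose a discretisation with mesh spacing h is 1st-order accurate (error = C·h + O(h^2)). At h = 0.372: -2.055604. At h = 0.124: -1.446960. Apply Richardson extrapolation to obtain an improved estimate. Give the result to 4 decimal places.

The leading error scales as h; refining by a factor of 3 reduces it by 3^1 = 3.
Extrapolated value = (3·A(h/3) − A(h)) / (3 − 1)
= (3·(-1.446960) − (-2.055604)) / 2
= -2.285276 / 2 = -1.142638

-1.1426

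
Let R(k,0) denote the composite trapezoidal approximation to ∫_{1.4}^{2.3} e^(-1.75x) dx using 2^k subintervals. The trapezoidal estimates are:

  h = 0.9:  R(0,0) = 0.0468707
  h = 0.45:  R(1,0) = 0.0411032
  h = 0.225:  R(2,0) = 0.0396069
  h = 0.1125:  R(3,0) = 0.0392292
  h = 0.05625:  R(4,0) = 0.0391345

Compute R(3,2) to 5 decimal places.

0.03910

Richardson extrapolation on the trapezoidal column (denominator 4−1=3):
R(2,1) = 0.0396069 + (0.0396069 − 0.0411032)/3 = 0.0391081
R(3,1) = (4·0.0392292 − 0.0396069) / 3 = 0.0391033
R(3,2) = 0.0391033 + (0.0391033 − 0.0391081)/15 = 0.0391030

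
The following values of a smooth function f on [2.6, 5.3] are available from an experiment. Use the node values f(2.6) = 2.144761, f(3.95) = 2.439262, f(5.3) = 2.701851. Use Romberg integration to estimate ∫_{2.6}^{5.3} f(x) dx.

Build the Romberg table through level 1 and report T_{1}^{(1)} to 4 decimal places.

6.5716

T_{0}^{(0)} (trapezoid, 1 panel, h=2.7000): 6.542926
T_{1}^{(0)} (trapezoid, 2 panels, h=1.3500): 6.564467
T_{1}^{(1)} = 6.564467 + (6.564467 − 6.542926)/3 = 6.571647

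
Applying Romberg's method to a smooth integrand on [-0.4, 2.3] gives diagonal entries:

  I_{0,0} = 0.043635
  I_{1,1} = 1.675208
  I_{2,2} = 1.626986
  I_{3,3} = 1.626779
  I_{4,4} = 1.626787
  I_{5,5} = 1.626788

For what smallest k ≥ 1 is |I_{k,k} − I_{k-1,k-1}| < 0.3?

k = 2

|I_{1,1} − I_{0,0}| = 1.631573 ≥ 0.3
|I_{2,2} − I_{1,1}| = 0.048222 < 0.3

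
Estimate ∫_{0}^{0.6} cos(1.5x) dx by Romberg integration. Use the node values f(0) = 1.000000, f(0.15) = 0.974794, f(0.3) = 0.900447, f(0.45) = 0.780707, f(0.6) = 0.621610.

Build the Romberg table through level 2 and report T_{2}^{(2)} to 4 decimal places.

0.5222

T_{0}^{(0)} (trapezoid, 1 panel, h=0.6000): 0.486483
T_{1}^{(0)} (trapezoid, 2 panels, h=0.3000): 0.513376
T_{2}^{(0)} (trapezoid, 4 panels, h=0.1500): 0.520013
T_{1}^{(1)} = 0.513376 + (0.513376 − 0.486483)/3 = 0.522340
T_{2}^{(1)} = 0.520013 + (0.520013 − 0.513376)/3 = 0.522225
T_{2}^{(2)} = 0.522225 + (0.522225 − 0.522340)/15 = 0.522217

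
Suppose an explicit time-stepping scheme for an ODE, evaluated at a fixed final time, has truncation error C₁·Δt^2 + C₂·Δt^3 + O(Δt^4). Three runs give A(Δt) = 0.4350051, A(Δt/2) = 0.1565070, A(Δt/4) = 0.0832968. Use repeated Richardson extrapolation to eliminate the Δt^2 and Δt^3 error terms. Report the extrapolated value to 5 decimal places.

First eliminate the Δt^2 term (factor 2^2 = 4):
  B₁ = (4·0.1565070 − 0.4350051)/3 = 0.0636743
  B₂ = (4·0.0832968 − 0.1565070)/3 = 0.0588934
Then eliminate the Δt^3 term (factor 2^3 = 8):
  (8·0.0588934 − 0.0636743)/7 = 0.0582104

0.05821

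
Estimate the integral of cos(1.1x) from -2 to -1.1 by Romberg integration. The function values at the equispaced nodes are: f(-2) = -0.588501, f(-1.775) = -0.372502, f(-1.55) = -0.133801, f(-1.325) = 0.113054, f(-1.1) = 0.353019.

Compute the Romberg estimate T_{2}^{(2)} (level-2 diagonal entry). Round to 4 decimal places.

T_{0}^{(0)} (trapezoid, 1 panel, h=0.9000): -0.105967
T_{1}^{(0)} (trapezoid, 2 panels, h=0.4500): -0.113194
T_{2}^{(0)} (trapezoid, 4 panels, h=0.2250): -0.114973
T_{1}^{(1)} = -0.113194 + (-0.113194 − (-0.105967))/3 = -0.115603
T_{2}^{(1)} = -0.114973 + (-0.114973 − (-0.113194))/3 = -0.115566
T_{2}^{(2)} = -0.115566 + (-0.115566 − (-0.115603))/15 = -0.115564

-0.1156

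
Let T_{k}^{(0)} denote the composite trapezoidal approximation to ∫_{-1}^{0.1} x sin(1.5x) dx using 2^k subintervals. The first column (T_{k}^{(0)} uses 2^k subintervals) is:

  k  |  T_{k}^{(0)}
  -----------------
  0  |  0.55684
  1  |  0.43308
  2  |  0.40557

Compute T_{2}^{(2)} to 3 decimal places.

0.397

Richardson extrapolation on the trapezoidal column (denominator 4−1=3):
T_{1}^{(1)} = (4·0.43308 − 0.55684) / 3 = 0.39183
T_{2}^{(1)} = (4·0.40557 − 0.43308) / 3 = 0.39640
T_{2}^{(2)} = (16·0.39640 − 0.39183) / 15 = 0.39670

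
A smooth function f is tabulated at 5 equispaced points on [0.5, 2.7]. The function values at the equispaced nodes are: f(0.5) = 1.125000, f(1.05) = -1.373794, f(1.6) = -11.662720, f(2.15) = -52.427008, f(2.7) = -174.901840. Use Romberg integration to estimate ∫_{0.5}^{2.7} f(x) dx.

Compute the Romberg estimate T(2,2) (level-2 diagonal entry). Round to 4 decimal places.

T(0,0) (trapezoid, 1 panel, h=2.2000): -191.154524
T(1,0) (trapezoid, 2 panels, h=1.1000): -108.406254
T(2,0) (trapezoid, 4 panels, h=0.5500): -83.793568
T(1,1) = -108.406254 + (-108.406254 − (-191.154524))/3 = -80.823497
T(2,1) = -83.793568 + (-83.793568 − (-108.406254))/3 = -75.589339
T(2,2) = -75.589339 + (-75.589339 − (-80.823497))/15 = -75.240395

-75.2404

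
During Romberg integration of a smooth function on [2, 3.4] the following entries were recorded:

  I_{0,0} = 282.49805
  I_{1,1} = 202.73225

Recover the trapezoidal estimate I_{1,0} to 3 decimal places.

From I_{1,1} = (4·I_{1,0} − I_{0,0})/3, solve for I_{1,0}:
4·I_{1,0} = 3·202.73225 + 282.49805 = 890.69480
I_{1,0} = 222.67370

222.674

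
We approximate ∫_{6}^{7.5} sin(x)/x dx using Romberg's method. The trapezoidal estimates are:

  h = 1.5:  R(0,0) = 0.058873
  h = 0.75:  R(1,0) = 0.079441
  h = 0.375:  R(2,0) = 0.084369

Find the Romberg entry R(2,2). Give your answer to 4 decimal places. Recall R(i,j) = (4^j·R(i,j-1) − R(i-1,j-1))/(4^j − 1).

Richardson extrapolation on the trapezoidal column (denominator 4−1=3):
R(1,1) = 0.079441 + (0.079441 − 0.058873)/3 = 0.086297
R(2,1) = (4·0.084369 − 0.079441) / 3 = 0.086012
R(2,2) = 0.086012 + (0.086012 − 0.086297)/15 = 0.085993

0.0860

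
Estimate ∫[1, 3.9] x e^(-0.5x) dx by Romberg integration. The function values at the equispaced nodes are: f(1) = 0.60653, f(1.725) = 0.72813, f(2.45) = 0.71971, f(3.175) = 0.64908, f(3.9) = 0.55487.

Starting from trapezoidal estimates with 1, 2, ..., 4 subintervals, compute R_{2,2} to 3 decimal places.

1.960

R_{0,0} (trapezoid, 1 panel, h=2.9000): 1.68403
R_{1,0} (trapezoid, 2 panels, h=1.4500): 1.88559
R_{2,0} (trapezoid, 4 panels, h=0.7250): 1.94127
R_{1,1} = 1.88559 + (1.88559 − 1.68403)/3 = 1.95278
R_{2,1} = 1.94127 + (1.94127 − 1.88559)/3 = 1.95983
R_{2,2} = 1.95983 + (1.95983 − 1.95278)/15 = 1.96030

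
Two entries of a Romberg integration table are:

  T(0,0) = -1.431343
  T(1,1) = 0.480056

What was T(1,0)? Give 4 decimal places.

0.0022

From T(1,1) = (4·T(1,0) − T(0,0))/3, solve for T(1,0):
4·T(1,0) = 3·0.480056 + (-1.431343) = 0.008825
T(1,0) = 0.002206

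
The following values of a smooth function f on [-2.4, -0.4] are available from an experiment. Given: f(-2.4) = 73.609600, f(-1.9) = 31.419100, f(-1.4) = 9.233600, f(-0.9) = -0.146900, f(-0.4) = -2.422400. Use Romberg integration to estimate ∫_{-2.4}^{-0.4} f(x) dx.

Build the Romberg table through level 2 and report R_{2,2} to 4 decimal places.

35.7739

R_{0,0} (trapezoid, 1 panel, h=2.0000): 71.187200
R_{1,0} (trapezoid, 2 panels, h=1.0000): 44.827200
R_{2,0} (trapezoid, 4 panels, h=0.5000): 38.049700
R_{1,1} = 44.827200 + (44.827200 − 71.187200)/3 = 36.040533
R_{2,1} = 38.049700 + (38.049700 − 44.827200)/3 = 35.790533
R_{2,2} = 35.790533 + (35.790533 − 36.040533)/15 = 35.773866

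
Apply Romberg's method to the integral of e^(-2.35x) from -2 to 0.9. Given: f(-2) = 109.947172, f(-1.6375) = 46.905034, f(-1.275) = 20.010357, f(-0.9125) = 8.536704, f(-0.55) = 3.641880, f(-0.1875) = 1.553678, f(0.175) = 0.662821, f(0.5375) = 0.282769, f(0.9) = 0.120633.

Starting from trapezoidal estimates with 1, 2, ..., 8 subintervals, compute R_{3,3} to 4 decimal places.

46.7490

R_{0,0} (trapezoid, 1 panel, h=2.9000): 159.598317
R_{1,0} (trapezoid, 2 panels, h=1.4500): 85.079885
R_{2,0} (trapezoid, 4 panels, h=0.7250): 57.527996
R_{3,0} (trapezoid, 8 panels, h=0.3625): 49.527340
R_{1,1} = 85.079885 + (85.079885 − 159.598317)/3 = 60.240408
R_{2,1} = 57.527996 + (57.527996 − 85.079885)/3 = 48.344033
R_{3,1} = 49.527340 + (49.527340 − 57.527996)/3 = 46.860455
R_{2,2} = 48.344033 + (48.344033 − 60.240408)/15 = 47.550941
R_{3,2} = 46.860455 + (46.860455 − 48.344033)/15 = 46.761550
R_{3,3} = 46.761550 + (46.761550 − 47.550941)/63 = 46.749020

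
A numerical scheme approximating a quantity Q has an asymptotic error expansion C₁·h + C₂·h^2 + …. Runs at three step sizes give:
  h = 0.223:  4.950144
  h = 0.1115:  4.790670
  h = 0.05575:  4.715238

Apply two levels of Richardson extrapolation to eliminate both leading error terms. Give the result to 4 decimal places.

4.6427

First eliminate the h term (factor 2^1 = 2):
  B₁ = (2·4.790670 − 4.950144)/1 = 4.631196
  B₂ = (2·4.715238 − 4.790670)/1 = 4.639806
Then eliminate the h^2 term (factor 2^2 = 4):
  (4·4.639806 − 4.631196)/3 = 4.642676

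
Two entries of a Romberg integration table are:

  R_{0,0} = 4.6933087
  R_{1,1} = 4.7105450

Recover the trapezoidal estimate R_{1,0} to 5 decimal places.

From R_{1,1} = (4·R_{1,0} − R_{0,0})/3, solve for R_{1,0}:
4·R_{1,0} = 3·4.7105450 + 4.6933087 = 18.8249437
R_{1,0} = 4.7062359

4.70624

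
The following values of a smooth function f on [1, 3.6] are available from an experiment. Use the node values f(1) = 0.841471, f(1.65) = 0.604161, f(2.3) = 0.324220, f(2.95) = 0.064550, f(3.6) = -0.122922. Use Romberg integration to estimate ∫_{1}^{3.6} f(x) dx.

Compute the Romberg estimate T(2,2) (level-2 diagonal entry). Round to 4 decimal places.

T(0,0) (trapezoid, 1 panel, h=2.6000): 0.934114
T(1,0) (trapezoid, 2 panels, h=1.3000): 0.888543
T(2,0) (trapezoid, 4 panels, h=0.6500): 0.878934
T(1,1) = 0.888543 + (0.888543 − 0.934114)/3 = 0.873353
T(2,1) = 0.878934 + (0.878934 − 0.888543)/3 = 0.875731
T(2,2) = 0.875731 + (0.875731 − 0.873353)/15 = 0.875890

0.8759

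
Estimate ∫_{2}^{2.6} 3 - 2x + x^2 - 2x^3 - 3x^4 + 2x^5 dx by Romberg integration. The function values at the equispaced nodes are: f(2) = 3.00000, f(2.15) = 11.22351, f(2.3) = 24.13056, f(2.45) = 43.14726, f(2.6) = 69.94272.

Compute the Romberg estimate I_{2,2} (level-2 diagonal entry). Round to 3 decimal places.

16.934

I_{0,0} (trapezoid, 1 panel, h=0.6000): 21.88282
I_{1,0} (trapezoid, 2 panels, h=0.3000): 18.18058
I_{2,0} (trapezoid, 4 panels, h=0.1500): 17.24590
I_{1,1} = 18.18058 + (18.18058 − 21.88282)/3 = 16.94650
I_{2,1} = 17.24590 + (17.24590 − 18.18058)/3 = 16.93434
I_{2,2} = 16.93434 + (16.93434 − 16.94650)/15 = 16.93353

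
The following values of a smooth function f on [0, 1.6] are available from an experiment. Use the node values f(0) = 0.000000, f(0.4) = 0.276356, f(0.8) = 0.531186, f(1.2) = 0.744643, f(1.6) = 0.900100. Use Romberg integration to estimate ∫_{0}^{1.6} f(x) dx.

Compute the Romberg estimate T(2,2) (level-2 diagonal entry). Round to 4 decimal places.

0.8062

T(0,0) (trapezoid, 1 panel, h=1.6000): 0.720080
T(1,0) (trapezoid, 2 panels, h=0.8000): 0.784989
T(2,0) (trapezoid, 4 panels, h=0.4000): 0.800894
T(1,1) = 0.784989 + (0.784989 − 0.720080)/3 = 0.806625
T(2,1) = 0.800894 + (0.800894 − 0.784989)/3 = 0.806196
T(2,2) = 0.806196 + (0.806196 − 0.806625)/15 = 0.806167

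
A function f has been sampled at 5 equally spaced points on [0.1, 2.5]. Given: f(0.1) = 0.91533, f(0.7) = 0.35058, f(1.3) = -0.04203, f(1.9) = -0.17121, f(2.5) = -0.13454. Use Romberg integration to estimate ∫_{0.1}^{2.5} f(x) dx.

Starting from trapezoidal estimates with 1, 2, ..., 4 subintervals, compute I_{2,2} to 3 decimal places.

I_{0,0} (trapezoid, 1 panel, h=2.4000): 0.93695
I_{1,0} (trapezoid, 2 panels, h=1.2000): 0.41804
I_{2,0} (trapezoid, 4 panels, h=0.6000): 0.31664
I_{1,1} = 0.41804 + (0.41804 − 0.93695)/3 = 0.24507
I_{2,1} = 0.31664 + (0.31664 − 0.41804)/3 = 0.28284
I_{2,2} = 0.28284 + (0.28284 − 0.24507)/15 = 0.28536

0.285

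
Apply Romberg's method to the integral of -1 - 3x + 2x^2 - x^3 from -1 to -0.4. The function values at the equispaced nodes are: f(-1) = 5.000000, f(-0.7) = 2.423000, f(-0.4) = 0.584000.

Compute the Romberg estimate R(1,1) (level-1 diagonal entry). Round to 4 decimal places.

R(0,0) (trapezoid, 1 panel, h=0.6000): 1.675200
R(1,0) (trapezoid, 2 panels, h=0.3000): 1.564500
R(1,1) = 1.564500 + (1.564500 − 1.675200)/3 = 1.527600

1.5276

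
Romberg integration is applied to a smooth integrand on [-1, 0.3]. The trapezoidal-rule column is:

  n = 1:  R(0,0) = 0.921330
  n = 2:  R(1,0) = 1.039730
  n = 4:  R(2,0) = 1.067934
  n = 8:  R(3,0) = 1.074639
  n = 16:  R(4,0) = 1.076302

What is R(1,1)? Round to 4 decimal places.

R(1,1) = (4·1.039730 − 0.921330) / 3 = 1.079197

1.0792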